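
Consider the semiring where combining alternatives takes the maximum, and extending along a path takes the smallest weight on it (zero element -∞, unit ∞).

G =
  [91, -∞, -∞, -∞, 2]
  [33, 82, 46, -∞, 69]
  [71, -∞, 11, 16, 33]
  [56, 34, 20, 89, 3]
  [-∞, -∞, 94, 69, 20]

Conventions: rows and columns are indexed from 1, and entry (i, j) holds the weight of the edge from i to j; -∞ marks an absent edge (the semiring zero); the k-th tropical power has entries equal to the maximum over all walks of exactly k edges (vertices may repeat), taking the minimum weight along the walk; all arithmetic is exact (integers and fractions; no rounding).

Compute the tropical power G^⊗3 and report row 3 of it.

G^⊗2:
  [91, -∞, 2, 2, 2]
  [46, 82, 69, 69, 69]
  [71, 16, 33, 33, 20]
  [56, 34, 34, 89, 34]
  [71, 34, 20, 69, 33]
G^⊗3:
  [91, 2, 2, 2, 2]
  [69, 82, 69, 69, 69]
  [71, 33, 20, 33, 33]
  [56, 34, 34, 89, 34]
  [71, 34, 34, 69, 34]
Answer: row 3 of G^⊗3 = [71, 33, 20, 33, 33]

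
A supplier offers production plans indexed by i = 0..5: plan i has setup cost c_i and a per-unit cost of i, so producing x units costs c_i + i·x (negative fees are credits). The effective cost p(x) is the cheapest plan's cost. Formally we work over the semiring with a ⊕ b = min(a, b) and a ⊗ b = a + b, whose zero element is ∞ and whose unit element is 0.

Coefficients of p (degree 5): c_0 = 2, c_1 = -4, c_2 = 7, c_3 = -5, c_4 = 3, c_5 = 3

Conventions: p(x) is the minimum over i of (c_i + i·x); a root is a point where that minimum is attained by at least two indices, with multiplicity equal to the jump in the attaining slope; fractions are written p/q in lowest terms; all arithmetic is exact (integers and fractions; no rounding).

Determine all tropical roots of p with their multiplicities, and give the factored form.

hull edge (i=0, c=2) to (i=1, c=-4): slope -6, span 1
hull edge (i=1, c=-4) to (i=3, c=-5): slope -1/2, span 2
hull edge (i=3, c=-5) to (i=5, c=3): slope 4, span 2
Factored form: p(x) = 3 ⊗ (x ⊕ (-4)) ⊗ (x ⊕ (-4)) ⊗ (x ⊕ 1/2) ⊗ (x ⊕ 1/2) ⊗ (x ⊕ 6)
Answer: roots = -4 (mult 2), 1/2 (mult 2), 6 (mult 1)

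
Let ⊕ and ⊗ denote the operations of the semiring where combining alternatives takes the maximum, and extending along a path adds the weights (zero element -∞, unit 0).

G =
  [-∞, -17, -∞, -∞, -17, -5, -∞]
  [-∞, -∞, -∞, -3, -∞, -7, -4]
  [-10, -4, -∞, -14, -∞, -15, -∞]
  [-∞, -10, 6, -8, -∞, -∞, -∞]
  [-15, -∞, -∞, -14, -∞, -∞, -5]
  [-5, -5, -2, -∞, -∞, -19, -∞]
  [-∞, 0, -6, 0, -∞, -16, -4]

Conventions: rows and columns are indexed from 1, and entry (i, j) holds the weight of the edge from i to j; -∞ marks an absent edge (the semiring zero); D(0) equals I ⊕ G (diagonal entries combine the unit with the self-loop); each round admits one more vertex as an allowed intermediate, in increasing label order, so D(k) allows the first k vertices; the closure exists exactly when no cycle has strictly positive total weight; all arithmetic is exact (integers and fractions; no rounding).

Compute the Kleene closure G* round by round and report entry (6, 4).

D(0):
  [0, -17, -∞, -∞, -17, -5, -∞]
  [-∞, 0, -∞, -3, -∞, -7, -4]
  [-10, -4, 0, -14, -∞, -15, -∞]
  [-∞, -10, 6, 0, -∞, -∞, -∞]
  [-15, -∞, -∞, -14, 0, -∞, -5]
  [-5, -5, -2, -∞, -∞, 0, -∞]
  [-∞, 0, -6, 0, -∞, -16, 0]
D(1):
  [0, -17, -∞, -∞, -17, -5, -∞]
  [-∞, 0, -∞, -3, -∞, -7, -4]
  [-10, -4, 0, -14, -27, -15, -∞]
  [-∞, -10, 6, 0, -∞, -∞, -∞]
  [-15, -32, -∞, -14, 0, -20, -5]
  [-5, -5, -2, -∞, -22, 0, -∞]
  [-∞, 0, -6, 0, -∞, -16, 0]
D(2):
  [0, -17, -∞, -20, -17, -5, -21]
  [-∞, 0, -∞, -3, -∞, -7, -4]
  [-10, -4, 0, -7, -27, -11, -8]
  [-∞, -10, 6, 0, -∞, -17, -14]
  [-15, -32, -∞, -14, 0, -20, -5]
  [-5, -5, -2, -8, -22, 0, -9]
  [-∞, 0, -6, 0, -∞, -7, 0]
D(3):
  [0, -17, -∞, -20, -17, -5, -21]
  [-∞, 0, -∞, -3, -∞, -7, -4]
  [-10, -4, 0, -7, -27, -11, -8]
  [-4, 2, 6, 0, -21, -5, -2]
  [-15, -32, -∞, -14, 0, -20, -5]
  [-5, -5, -2, -8, -22, 0, -9]
  [-16, 0, -6, 0, -33, -7, 0]
D(4):
  [0, -17, -14, -20, -17, -5, -21]
  [-7, 0, 3, -3, -24, -7, -4]
  [-10, -4, 0, -7, -27, -11, -8]
  [-4, 2, 6, 0, -21, -5, -2]
  [-15, -12, -8, -14, 0, -19, -5]
  [-5, -5, -2, -8, -22, 0, -9]
  [-4, 2, 6, 0, -21, -5, 0]
D(5):
  [0, -17, -14, -20, -17, -5, -21]
  [-7, 0, 3, -3, -24, -7, -4]
  [-10, -4, 0, -7, -27, -11, -8]
  [-4, 2, 6, 0, -21, -5, -2]
  [-15, -12, -8, -14, 0, -19, -5]
  [-5, -5, -2, -8, -22, 0, -9]
  [-4, 2, 6, 0, -21, -5, 0]
D(6):
  [0, -10, -7, -13, -17, -5, -14]
  [-7, 0, 3, -3, -24, -7, -4]
  [-10, -4, 0, -7, -27, -11, -8]
  [-4, 2, 6, 0, -21, -5, -2]
  [-15, -12, -8, -14, 0, -19, -5]
  [-5, -5, -2, -8, -22, 0, -9]
  [-4, 2, 6, 0, -21, -5, 0]
D(7):
  [0, -10, -7, -13, -17, -5, -14]
  [-7, 0, 3, -3, -24, -7, -4]
  [-10, -4, 0, -7, -27, -11, -8]
  [-4, 2, 6, 0, -21, -5, -2]
  [-9, -3, 1, -5, 0, -10, -5]
  [-5, -5, -2, -8, -22, 0, -9]
  [-4, 2, 6, 0, -21, -5, 0]
Answer: G*[6][4] = -8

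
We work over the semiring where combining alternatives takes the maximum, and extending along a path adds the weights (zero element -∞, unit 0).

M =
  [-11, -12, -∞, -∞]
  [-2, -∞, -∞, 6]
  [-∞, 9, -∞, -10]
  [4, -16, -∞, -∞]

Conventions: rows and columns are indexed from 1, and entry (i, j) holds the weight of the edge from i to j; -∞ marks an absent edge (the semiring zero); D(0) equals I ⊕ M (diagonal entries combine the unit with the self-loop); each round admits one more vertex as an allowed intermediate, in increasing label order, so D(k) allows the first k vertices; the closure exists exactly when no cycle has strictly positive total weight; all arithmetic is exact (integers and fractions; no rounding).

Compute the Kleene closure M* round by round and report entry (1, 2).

D(0):
  [0, -12, -∞, -∞]
  [-2, 0, -∞, 6]
  [-∞, 9, 0, -10]
  [4, -16, -∞, 0]
D(1):
  [0, -12, -∞, -∞]
  [-2, 0, -∞, 6]
  [-∞, 9, 0, -10]
  [4, -8, -∞, 0]
D(2):
  [0, -12, -∞, -6]
  [-2, 0, -∞, 6]
  [7, 9, 0, 15]
  [4, -8, -∞, 0]
D(3):
  [0, -12, -∞, -6]
  [-2, 0, -∞, 6]
  [7, 9, 0, 15]
  [4, -8, -∞, 0]
D(4):
  [0, -12, -∞, -6]
  [10, 0, -∞, 6]
  [19, 9, 0, 15]
  [4, -8, -∞, 0]
Answer: M*[1][2] = -12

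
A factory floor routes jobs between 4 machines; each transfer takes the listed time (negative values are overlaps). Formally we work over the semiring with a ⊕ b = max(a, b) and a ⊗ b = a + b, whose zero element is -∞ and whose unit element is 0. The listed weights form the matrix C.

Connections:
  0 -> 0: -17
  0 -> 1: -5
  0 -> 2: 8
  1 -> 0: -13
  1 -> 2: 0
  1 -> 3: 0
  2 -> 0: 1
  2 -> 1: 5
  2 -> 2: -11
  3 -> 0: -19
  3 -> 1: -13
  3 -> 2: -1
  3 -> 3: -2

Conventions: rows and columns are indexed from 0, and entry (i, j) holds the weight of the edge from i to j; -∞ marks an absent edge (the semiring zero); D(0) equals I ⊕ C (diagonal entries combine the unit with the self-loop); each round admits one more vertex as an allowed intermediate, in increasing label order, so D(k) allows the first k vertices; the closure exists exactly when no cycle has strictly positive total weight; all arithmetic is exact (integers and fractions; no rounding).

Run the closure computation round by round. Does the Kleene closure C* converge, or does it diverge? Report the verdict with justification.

D(0):
  [0, -5, 8, -∞]
  [-13, 0, 0, 0]
  [1, 5, 0, -∞]
  [-19, -13, -1, 0]
Detection: at round 1, diagonal entry (2, 2) turns strictly positive.
Key observation: the cycle 2->0->2 has total weight 1 + 8, which is strictly positive.
Answer: DIVERGES — positive cycle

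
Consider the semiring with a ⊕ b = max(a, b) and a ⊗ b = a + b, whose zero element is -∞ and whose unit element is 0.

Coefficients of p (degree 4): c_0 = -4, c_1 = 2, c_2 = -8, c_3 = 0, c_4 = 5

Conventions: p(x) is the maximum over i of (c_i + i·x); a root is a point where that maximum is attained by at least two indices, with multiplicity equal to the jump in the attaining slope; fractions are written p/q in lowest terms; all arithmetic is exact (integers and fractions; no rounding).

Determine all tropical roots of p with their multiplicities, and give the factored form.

hull edge (i=0, c=-4) to (i=1, c=2): slope 6, span 1
hull edge (i=1, c=2) to (i=4, c=5): slope 1, span 3
Factored form: p(x) = 5 ⊗ (x ⊕ (-6)) ⊗ (x ⊕ (-1)) ⊗ (x ⊕ (-1)) ⊗ (x ⊕ (-1))
Answer: roots = -6 (mult 1), -1 (mult 3)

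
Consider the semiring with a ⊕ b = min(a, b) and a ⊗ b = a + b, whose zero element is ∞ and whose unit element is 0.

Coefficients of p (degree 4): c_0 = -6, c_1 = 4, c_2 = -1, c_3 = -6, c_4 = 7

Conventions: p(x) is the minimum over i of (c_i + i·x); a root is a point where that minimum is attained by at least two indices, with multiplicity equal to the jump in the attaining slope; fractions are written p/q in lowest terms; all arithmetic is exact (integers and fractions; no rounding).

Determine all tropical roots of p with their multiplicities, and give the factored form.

hull edge (i=0, c=-6) to (i=3, c=-6): slope 0, span 3
hull edge (i=3, c=-6) to (i=4, c=7): slope 13, span 1
Factored form: p(x) = 7 ⊗ (x ⊕ (-13)) ⊗ (x ⊕ 0) ⊗ (x ⊕ 0) ⊗ (x ⊕ 0)
Answer: roots = -13 (mult 1), 0 (mult 3)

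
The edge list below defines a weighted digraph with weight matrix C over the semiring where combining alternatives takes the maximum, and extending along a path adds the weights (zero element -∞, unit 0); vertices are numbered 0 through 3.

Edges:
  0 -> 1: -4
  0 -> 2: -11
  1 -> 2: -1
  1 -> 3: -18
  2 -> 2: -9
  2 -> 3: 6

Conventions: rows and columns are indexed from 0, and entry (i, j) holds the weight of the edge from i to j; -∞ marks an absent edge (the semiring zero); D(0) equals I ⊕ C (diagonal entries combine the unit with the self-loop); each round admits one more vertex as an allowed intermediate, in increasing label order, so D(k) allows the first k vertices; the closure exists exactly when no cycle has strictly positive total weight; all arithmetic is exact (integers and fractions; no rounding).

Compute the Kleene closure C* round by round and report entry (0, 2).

D(0):
  [0, -4, -11, -∞]
  [-∞, 0, -1, -18]
  [-∞, -∞, 0, 6]
  [-∞, -∞, -∞, 0]
D(1):
  [0, -4, -11, -∞]
  [-∞, 0, -1, -18]
  [-∞, -∞, 0, 6]
  [-∞, -∞, -∞, 0]
D(2):
  [0, -4, -5, -22]
  [-∞, 0, -1, -18]
  [-∞, -∞, 0, 6]
  [-∞, -∞, -∞, 0]
D(3):
  [0, -4, -5, 1]
  [-∞, 0, -1, 5]
  [-∞, -∞, 0, 6]
  [-∞, -∞, -∞, 0]
D(4):
  [0, -4, -5, 1]
  [-∞, 0, -1, 5]
  [-∞, -∞, 0, 6]
  [-∞, -∞, -∞, 0]
Answer: C*[0][2] = -5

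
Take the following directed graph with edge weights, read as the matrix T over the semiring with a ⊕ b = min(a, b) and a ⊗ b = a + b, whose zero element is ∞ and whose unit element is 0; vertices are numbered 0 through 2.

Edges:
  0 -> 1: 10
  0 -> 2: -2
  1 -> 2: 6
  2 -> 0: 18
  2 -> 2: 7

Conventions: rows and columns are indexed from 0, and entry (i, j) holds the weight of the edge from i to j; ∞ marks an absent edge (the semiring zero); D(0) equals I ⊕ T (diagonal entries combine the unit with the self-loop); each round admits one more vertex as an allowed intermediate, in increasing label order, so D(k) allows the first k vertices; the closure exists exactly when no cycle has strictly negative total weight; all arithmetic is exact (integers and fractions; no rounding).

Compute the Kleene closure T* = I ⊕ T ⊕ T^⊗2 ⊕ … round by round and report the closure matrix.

D(0):
  [0, 10, -2]
  [∞, 0, 6]
  [18, ∞, 0]
D(1):
  [0, 10, -2]
  [∞, 0, 6]
  [18, 28, 0]
D(2):
  [0, 10, -2]
  [∞, 0, 6]
  [18, 28, 0]
D(3):
  [0, 10, -2]
  [24, 0, 6]
  [18, 28, 0]
Answer: T* = [[0, 10, -2], [24, 0, 6], [18, 28, 0]]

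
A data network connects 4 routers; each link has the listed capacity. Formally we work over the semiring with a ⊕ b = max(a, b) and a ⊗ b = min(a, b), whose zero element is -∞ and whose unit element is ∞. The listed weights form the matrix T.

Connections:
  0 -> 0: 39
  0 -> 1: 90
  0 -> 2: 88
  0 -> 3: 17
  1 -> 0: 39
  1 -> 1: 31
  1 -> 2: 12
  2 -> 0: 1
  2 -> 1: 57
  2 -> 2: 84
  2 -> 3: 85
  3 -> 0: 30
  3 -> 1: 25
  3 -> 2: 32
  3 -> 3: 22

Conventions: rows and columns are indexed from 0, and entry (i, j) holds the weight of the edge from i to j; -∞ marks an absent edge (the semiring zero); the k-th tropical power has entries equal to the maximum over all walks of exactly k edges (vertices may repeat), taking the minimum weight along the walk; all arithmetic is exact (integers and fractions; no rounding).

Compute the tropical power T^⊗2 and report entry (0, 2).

T^⊗2:
  [39, 57, 84, 85]
  [39, 39, 39, 17]
  [39, 57, 84, 84]
  [30, 32, 32, 32]
Key observation: the optimum is the walk 0->2->2, with weight 88 min 84 = 84.
Optimal value attained by: walk 0->2->2.
Answer: (T^⊗2)[0][2] = 84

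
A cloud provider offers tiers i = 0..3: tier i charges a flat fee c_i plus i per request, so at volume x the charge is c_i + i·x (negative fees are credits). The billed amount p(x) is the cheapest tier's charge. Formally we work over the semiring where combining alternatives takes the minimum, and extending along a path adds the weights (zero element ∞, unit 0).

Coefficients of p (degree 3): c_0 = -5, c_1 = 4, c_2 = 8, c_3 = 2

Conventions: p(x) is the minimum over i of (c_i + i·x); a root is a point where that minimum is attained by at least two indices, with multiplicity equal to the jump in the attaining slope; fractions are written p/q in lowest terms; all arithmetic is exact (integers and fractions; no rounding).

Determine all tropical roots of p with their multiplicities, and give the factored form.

hull edge (i=0, c=-5) to (i=3, c=2): slope 7/3, span 3
Factored form: p(x) = 2 ⊗ (x ⊕ (-7/3)) ⊗ (x ⊕ (-7/3)) ⊗ (x ⊕ (-7/3))
Answer: roots = -7/3 (mult 3)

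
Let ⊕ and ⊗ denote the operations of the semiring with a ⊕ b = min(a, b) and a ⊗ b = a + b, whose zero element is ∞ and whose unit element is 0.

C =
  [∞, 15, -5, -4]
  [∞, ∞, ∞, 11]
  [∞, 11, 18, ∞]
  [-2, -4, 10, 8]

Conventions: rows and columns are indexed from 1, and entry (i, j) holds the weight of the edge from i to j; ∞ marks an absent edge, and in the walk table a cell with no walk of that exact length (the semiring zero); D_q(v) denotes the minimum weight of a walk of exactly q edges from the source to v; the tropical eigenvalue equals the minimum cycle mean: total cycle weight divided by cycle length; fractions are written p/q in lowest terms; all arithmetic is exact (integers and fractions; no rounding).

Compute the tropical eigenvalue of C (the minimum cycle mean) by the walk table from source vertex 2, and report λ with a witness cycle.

q=0: [∞, 0, ∞, ∞]
q=1: [∞, ∞, ∞, 11]
q=2: [9, 7, 21, 19]
q=3: [17, 15, 4, 5]
q=4: [3, 1, 12, 13]
Optimal cycle mean attained by: cycle 1->4->1, total (-4) + (-2), length 2.
Answer: λ = -3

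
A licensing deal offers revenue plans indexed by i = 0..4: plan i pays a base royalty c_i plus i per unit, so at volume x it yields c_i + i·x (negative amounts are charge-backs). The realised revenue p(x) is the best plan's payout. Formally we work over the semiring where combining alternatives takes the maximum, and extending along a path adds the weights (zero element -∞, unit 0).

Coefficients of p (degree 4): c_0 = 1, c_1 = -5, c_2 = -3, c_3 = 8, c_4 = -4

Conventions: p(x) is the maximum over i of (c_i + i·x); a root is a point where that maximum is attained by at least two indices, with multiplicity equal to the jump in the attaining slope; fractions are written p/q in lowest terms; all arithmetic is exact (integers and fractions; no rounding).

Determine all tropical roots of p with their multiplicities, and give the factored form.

hull edge (i=0, c=1) to (i=3, c=8): slope 7/3, span 3
hull edge (i=3, c=8) to (i=4, c=-4): slope -12, span 1
Factored form: p(x) = -4 ⊗ (x ⊕ (-7/3)) ⊗ (x ⊕ (-7/3)) ⊗ (x ⊕ (-7/3)) ⊗ (x ⊕ 12)
Answer: roots = -7/3 (mult 3), 12 (mult 1)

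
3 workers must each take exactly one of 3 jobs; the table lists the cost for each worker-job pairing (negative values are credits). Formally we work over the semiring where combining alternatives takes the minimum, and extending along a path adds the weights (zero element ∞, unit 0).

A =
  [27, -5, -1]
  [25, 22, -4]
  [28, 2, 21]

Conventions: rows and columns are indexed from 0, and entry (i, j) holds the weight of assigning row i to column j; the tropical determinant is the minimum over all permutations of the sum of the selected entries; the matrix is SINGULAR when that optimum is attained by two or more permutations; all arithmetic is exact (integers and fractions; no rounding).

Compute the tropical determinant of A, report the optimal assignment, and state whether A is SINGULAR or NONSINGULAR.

σ = (0, 1, 2): 27 + 22 + 21 = 70
σ = (0, 2, 1): 27 + (-4) + 2 = 25
σ = (1, 0, 2): (-5) + 25 + 21 = 41
σ = (1, 2, 0): (-5) + (-4) + 28 = 19
σ = (2, 0, 1): (-1) + 25 + 2 = 26
σ = (2, 1, 0): (-1) + 22 + 28 = 49
Optimal value attained by: σ = (1, 2, 0).
Answer: det⊕(A) = 19; verdict: NONSINGULAR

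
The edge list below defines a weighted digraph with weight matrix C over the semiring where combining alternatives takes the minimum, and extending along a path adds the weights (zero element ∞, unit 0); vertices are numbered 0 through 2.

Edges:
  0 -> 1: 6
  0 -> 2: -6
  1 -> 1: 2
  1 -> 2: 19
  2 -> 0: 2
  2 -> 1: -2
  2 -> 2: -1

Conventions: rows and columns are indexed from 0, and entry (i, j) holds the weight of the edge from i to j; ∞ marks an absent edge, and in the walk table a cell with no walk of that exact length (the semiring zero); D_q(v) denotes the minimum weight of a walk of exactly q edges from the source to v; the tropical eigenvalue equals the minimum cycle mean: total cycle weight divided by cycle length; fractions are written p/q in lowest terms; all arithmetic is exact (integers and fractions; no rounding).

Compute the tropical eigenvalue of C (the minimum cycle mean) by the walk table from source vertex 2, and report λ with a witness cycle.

q=0: [∞, ∞, 0]
q=1: [2, -2, -1]
q=2: [1, -3, -4]
q=3: [-2, -6, -5]
Optimal cycle mean attained by: cycle 0->2->0, total (-6) + 2, length 2.
Answer: λ = -2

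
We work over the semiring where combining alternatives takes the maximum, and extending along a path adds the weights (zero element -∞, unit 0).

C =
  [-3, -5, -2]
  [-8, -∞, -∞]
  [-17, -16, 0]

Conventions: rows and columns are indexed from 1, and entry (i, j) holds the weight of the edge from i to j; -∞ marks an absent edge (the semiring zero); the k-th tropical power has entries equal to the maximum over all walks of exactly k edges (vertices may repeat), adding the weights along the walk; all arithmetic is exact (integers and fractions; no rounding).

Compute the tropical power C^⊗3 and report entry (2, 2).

C^⊗2:
  [-6, -8, -2]
  [-11, -13, -10]
  [-17, -16, 0]
C^⊗3:
  [-9, -11, -2]
  [-14, -16, -10]
  [-17, -16, 0]
Key observation: the optimum is the walk 2->1->1->2, with weight (-8) + (-3) + (-5) = -16.
Optimal value attained by: walk 2->1->1->2.
Answer: (C^⊗3)[2][2] = -16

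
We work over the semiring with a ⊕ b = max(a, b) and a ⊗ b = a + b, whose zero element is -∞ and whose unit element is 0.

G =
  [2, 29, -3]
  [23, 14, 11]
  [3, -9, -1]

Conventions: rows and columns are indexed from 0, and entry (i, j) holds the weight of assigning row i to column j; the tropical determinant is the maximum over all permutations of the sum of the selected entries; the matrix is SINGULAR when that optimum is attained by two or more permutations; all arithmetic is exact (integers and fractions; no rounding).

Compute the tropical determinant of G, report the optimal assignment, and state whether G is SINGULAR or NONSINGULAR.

σ = (0, 1, 2): 2 + 14 + (-1) = 15
σ = (0, 2, 1): 2 + 11 + (-9) = 4
σ = (1, 0, 2): 29 + 23 + (-1) = 51
σ = (1, 2, 0): 29 + 11 + 3 = 43
σ = (2, 0, 1): (-3) + 23 + (-9) = 11
σ = (2, 1, 0): (-3) + 14 + 3 = 14
Optimal value attained by: σ = (1, 0, 2).
Answer: det⊕(G) = 51; verdict: NONSINGULAR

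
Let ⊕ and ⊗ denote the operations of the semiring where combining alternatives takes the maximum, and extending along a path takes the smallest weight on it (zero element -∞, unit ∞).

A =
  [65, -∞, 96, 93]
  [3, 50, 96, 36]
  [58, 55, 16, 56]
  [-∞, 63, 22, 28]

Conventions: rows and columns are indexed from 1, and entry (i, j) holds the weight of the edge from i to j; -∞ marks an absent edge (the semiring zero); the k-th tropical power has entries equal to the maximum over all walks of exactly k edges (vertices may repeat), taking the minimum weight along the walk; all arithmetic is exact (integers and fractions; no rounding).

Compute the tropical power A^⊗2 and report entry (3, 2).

A^⊗2:
  [65, 63, 65, 65]
  [58, 55, 50, 56]
  [58, 56, 58, 58]
  [22, 50, 63, 36]
Key observation: the optimum is the walk 3->4->2, with weight 56 min 63 = 56.
Optimal value attained by: walk 3->4->2.
Answer: (A^⊗2)[3][2] = 56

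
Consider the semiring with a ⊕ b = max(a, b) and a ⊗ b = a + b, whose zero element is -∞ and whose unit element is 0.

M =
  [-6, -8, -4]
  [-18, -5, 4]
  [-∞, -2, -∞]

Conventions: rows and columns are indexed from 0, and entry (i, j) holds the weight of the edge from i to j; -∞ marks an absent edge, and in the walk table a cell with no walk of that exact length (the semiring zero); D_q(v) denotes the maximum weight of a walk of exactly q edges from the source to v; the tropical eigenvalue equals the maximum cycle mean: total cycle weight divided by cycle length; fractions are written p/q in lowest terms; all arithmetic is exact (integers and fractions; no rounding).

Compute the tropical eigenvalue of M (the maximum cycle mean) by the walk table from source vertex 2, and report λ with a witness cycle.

q=0: [-∞, -∞, 0]
q=1: [-∞, -2, -∞]
q=2: [-20, -7, 2]
q=3: [-25, 0, -3]
Optimal cycle mean attained by: cycle 1->2->1, total 4 + (-2), length 2.
Answer: λ = 1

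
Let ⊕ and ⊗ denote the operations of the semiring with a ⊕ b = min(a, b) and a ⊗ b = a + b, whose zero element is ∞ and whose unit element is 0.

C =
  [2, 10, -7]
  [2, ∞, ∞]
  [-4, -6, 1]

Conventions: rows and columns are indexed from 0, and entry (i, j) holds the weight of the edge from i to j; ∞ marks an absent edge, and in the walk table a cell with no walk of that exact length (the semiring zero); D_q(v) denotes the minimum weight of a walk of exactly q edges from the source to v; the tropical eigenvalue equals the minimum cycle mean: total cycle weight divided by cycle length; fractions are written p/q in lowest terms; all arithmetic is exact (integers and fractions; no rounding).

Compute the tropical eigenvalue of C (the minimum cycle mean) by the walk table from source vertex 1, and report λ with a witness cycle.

q=0: [∞, 0, ∞]
q=1: [2, ∞, ∞]
q=2: [4, 12, -5]
q=3: [-9, -11, -4]
Optimal cycle mean attained by: cycle 0->2->0, total (-7) + (-4), length 2.
Answer: λ = -11/2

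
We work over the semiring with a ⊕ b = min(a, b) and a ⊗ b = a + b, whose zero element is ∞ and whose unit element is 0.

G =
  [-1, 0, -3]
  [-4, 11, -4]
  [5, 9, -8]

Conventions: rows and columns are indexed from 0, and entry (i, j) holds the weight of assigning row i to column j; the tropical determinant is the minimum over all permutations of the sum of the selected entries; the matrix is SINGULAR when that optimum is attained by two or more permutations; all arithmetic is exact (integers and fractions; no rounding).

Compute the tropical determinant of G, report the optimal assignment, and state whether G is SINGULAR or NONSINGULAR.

σ = (0, 1, 2): (-1) + 11 + (-8) = 2
σ = (0, 2, 1): (-1) + (-4) + 9 = 4
σ = (1, 0, 2): 0 + (-4) + (-8) = -12
σ = (1, 2, 0): 0 + (-4) + 5 = 1
σ = (2, 0, 1): (-3) + (-4) + 9 = 2
σ = (2, 1, 0): (-3) + 11 + 5 = 13
Optimal value attained by: σ = (1, 0, 2).
Answer: det⊕(G) = -12; verdict: NONSINGULAR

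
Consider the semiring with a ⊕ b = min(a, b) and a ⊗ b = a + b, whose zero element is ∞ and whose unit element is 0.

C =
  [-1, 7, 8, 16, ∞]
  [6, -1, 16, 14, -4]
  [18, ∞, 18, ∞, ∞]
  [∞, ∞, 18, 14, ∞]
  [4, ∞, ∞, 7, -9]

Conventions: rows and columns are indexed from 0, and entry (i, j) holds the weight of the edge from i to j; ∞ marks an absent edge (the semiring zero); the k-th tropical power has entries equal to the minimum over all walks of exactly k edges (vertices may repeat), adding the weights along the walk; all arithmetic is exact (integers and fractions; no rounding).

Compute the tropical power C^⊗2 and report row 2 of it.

C^⊗2:
  [-2, 6, 7, 15, 3]
  [0, -2, 14, 3, -13]
  [17, 25, 26, 34, ∞]
  [36, ∞, 32, 28, ∞]
  [-5, 11, 12, -2, -18]
Answer: row 2 of C^⊗2 = [17, 25, 26, 34, ∞]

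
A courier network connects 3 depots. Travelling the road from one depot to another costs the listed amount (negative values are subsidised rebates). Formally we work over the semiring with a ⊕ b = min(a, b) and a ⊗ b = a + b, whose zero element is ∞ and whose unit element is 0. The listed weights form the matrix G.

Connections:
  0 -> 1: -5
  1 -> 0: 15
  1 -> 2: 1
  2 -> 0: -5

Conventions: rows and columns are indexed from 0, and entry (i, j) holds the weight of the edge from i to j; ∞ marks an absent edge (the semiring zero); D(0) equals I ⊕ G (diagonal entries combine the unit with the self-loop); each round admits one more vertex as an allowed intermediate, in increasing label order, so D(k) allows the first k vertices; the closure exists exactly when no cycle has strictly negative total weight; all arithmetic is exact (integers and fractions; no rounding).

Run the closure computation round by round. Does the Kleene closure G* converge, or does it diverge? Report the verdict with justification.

D(0):
  [0, -5, ∞]
  [15, 0, 1]
  [-5, ∞, 0]
D(1):
  [0, -5, ∞]
  [15, 0, 1]
  [-5, -10, 0]
Detection: at round 2, diagonal entry (2, 2) turns strictly negative.
Key observation: the cycle 2->0->1->2 has total weight (-5) + (-5) + 1, which is strictly negative.
Answer: DIVERGES — negative cycle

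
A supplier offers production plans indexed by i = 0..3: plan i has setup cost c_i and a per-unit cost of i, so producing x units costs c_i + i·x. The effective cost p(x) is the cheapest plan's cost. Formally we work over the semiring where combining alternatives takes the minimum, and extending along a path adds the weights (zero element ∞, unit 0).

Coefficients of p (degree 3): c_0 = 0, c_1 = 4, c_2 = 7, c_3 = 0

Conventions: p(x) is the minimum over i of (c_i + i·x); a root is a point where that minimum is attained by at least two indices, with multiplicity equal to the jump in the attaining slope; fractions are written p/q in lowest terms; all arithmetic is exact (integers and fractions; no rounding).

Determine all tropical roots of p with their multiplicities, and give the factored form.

hull edge (i=0, c=0) to (i=3, c=0): slope 0, span 3
Factored form: p(x) = 0 ⊗ (x ⊕ 0) ⊗ (x ⊕ 0) ⊗ (x ⊕ 0)
Answer: roots = 0 (mult 3)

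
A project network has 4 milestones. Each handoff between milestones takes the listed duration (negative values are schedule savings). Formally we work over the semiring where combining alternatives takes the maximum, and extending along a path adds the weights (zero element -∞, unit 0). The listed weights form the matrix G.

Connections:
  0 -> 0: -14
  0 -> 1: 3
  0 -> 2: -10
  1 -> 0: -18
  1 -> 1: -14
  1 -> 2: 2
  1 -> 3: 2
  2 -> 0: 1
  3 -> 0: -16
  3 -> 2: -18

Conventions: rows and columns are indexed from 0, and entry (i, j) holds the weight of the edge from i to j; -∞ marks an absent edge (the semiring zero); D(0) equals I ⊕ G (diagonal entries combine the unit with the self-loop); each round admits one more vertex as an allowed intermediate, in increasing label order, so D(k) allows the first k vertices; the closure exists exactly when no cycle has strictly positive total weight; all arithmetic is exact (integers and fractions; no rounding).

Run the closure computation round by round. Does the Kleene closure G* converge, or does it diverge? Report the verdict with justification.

D(0):
  [0, 3, -10, -∞]
  [-18, 0, 2, 2]
  [1, -∞, 0, -∞]
  [-16, -∞, -18, 0]
D(1):
  [0, 3, -10, -∞]
  [-18, 0, 2, 2]
  [1, 4, 0, -∞]
  [-16, -13, -18, 0]
Detection: at round 2, diagonal entry (2, 2) turns strictly positive.
Key observation: the cycle 2->0->1->2 has total weight 1 + 3 + 2, which is strictly positive.
Answer: DIVERGES — positive cycle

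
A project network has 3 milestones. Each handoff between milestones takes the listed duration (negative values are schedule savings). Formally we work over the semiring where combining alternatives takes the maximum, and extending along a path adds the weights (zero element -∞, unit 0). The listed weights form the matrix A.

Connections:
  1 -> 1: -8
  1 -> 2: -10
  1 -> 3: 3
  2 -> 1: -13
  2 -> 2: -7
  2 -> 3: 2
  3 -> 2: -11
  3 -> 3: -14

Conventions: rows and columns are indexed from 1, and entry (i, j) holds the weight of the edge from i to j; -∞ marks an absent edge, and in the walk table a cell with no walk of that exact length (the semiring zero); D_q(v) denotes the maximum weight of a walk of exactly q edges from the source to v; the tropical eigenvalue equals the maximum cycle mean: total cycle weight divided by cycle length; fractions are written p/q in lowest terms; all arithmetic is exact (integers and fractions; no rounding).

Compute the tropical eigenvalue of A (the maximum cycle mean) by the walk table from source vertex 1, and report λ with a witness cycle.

q=0: [0, -∞, -∞]
q=1: [-8, -10, 3]
q=2: [-16, -8, -5]
q=3: [-21, -15, -6]
Optimal cycle mean attained by: cycle 2->3->2, total 2 + (-11), length 2.
Answer: λ = -9/2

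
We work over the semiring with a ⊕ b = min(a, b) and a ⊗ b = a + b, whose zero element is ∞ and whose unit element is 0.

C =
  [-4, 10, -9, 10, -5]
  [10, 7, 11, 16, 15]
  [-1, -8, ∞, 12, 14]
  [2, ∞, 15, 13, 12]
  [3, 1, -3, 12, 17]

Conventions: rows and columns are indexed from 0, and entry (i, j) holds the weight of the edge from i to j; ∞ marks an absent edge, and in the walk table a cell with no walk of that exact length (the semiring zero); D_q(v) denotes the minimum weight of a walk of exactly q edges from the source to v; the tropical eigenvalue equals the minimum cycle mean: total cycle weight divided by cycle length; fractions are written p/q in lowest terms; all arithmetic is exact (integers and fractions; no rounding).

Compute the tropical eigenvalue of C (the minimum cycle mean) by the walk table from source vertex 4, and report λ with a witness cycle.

q=0: [∞, ∞, ∞, ∞, 0]
q=1: [3, 1, -3, 12, 17]
q=2: [-4, -11, -6, 9, -2]
q=3: [-8, -14, -13, 5, -9]
q=4: [-14, -21, -17, -1, -13]
q=5: [-18, -25, -23, -5, -19]
Optimal cycle mean attained by: cycle 0->2->0, total (-9) + (-1), length 2.
Answer: λ = -5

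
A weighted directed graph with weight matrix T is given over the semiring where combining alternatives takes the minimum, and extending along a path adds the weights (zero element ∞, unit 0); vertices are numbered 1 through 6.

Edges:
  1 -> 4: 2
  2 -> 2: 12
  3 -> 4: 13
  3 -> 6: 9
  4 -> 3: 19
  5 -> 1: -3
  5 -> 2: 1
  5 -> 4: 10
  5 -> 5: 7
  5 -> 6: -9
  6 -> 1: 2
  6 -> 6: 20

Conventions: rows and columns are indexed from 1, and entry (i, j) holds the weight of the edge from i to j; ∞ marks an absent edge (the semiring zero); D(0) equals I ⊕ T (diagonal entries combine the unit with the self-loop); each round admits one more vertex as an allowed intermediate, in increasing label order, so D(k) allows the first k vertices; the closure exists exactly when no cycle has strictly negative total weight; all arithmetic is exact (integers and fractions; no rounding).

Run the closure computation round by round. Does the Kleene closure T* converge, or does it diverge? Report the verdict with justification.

D(0):
  [0, ∞, ∞, 2, ∞, ∞]
  [∞, 0, ∞, ∞, ∞, ∞]
  [∞, ∞, 0, 13, ∞, 9]
  [∞, ∞, 19, 0, ∞, ∞]
  [-3, 1, ∞, 10, 0, -9]
  [2, ∞, ∞, ∞, ∞, 0]
D(1):
  [0, ∞, ∞, 2, ∞, ∞]
  [∞, 0, ∞, ∞, ∞, ∞]
  [∞, ∞, 0, 13, ∞, 9]
  [∞, ∞, 19, 0, ∞, ∞]
  [-3, 1, ∞, -1, 0, -9]
  [2, ∞, ∞, 4, ∞, 0]
D(2):
  [0, ∞, ∞, 2, ∞, ∞]
  [∞, 0, ∞, ∞, ∞, ∞]
  [∞, ∞, 0, 13, ∞, 9]
  [∞, ∞, 19, 0, ∞, ∞]
  [-3, 1, ∞, -1, 0, -9]
  [2, ∞, ∞, 4, ∞, 0]
D(3):
  [0, ∞, ∞, 2, ∞, ∞]
  [∞, 0, ∞, ∞, ∞, ∞]
  [∞, ∞, 0, 13, ∞, 9]
  [∞, ∞, 19, 0, ∞, 28]
  [-3, 1, ∞, -1, 0, -9]
  [2, ∞, ∞, 4, ∞, 0]
D(4):
  [0, ∞, 21, 2, ∞, 30]
  [∞, 0, ∞, ∞, ∞, ∞]
  [∞, ∞, 0, 13, ∞, 9]
  [∞, ∞, 19, 0, ∞, 28]
  [-3, 1, 18, -1, 0, -9]
  [2, ∞, 23, 4, ∞, 0]
D(5):
  [0, ∞, 21, 2, ∞, 30]
  [∞, 0, ∞, ∞, ∞, ∞]
  [∞, ∞, 0, 13, ∞, 9]
  [∞, ∞, 19, 0, ∞, 28]
  [-3, 1, 18, -1, 0, -9]
  [2, ∞, 23, 4, ∞, 0]
D(6):
  [0, ∞, 21, 2, ∞, 30]
  [∞, 0, ∞, ∞, ∞, ∞]
  [11, ∞, 0, 13, ∞, 9]
  [30, ∞, 19, 0, ∞, 28]
  [-7, 1, 14, -5, 0, -9]
  [2, ∞, 23, 4, ∞, 0]
Key observation: every diagonal entry stays at the unit through all rounds, so no improving cycle exists.
Answer: CONVERGES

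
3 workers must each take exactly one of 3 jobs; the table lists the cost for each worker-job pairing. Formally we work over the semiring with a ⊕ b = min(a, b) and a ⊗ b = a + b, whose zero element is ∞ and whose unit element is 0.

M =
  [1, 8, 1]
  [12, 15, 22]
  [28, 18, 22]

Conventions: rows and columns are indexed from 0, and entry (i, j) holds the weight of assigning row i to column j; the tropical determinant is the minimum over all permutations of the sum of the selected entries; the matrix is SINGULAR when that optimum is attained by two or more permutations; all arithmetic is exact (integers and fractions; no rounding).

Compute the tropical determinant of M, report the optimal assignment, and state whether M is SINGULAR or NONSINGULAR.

σ = (0, 1, 2): 1 + 15 + 22 = 38
σ = (0, 2, 1): 1 + 22 + 18 = 41
σ = (1, 0, 2): 8 + 12 + 22 = 42
σ = (1, 2, 0): 8 + 22 + 28 = 58
σ = (2, 0, 1): 1 + 12 + 18 = 31
σ = (2, 1, 0): 1 + 15 + 28 = 44
Optimal value attained by: σ = (2, 0, 1).
Answer: det⊕(M) = 31; verdict: NONSINGULAR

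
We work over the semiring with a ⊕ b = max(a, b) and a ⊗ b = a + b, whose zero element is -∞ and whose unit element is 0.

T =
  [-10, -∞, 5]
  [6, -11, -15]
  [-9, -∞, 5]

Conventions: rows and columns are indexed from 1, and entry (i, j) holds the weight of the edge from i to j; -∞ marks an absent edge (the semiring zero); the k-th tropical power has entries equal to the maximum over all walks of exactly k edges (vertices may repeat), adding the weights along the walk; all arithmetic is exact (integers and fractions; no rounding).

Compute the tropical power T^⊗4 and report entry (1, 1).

T^⊗2:
  [-4, -∞, 10]
  [-4, -22, 11]
  [-4, -∞, 10]
T^⊗3:
  [1, -∞, 15]
  [2, -33, 16]
  [1, -∞, 15]
T^⊗4:
  [6, -∞, 20]
  [7, -44, 21]
  [6, -∞, 20]
Key observation: the optimum is the walk 1->3->3->3->1, with weight 5 + 5 + 5 + (-9) = 6.
Optimal value attained by: walk 1->3->3->3->1.
Answer: (T^⊗4)[1][1] = 6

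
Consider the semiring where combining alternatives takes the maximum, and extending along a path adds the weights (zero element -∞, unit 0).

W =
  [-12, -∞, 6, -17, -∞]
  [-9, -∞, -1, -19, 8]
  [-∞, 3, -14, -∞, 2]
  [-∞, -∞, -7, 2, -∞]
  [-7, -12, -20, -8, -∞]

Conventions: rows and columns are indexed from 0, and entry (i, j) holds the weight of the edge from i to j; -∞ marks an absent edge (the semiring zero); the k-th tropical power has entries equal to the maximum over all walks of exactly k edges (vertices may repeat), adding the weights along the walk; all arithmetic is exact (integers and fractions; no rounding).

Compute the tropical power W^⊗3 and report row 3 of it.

W^⊗2:
  [-24, 9, -6, -15, 8]
  [1, 2, -3, 0, 1]
  [-5, -10, 2, -6, 11]
  [-∞, -4, -5, 4, -5]
  [-19, -17, -1, -6, -4]
W^⊗3:
  [1, -3, 8, 0, 17]
  [-6, 0, 7, 2, 10]
  [4, 5, 1, 3, 4]
  [-12, -2, -3, 6, 4]
  [-11, 2, -13, -4, 1]
Answer: row 3 of W^⊗3 = [-12, -2, -3, 6, 4]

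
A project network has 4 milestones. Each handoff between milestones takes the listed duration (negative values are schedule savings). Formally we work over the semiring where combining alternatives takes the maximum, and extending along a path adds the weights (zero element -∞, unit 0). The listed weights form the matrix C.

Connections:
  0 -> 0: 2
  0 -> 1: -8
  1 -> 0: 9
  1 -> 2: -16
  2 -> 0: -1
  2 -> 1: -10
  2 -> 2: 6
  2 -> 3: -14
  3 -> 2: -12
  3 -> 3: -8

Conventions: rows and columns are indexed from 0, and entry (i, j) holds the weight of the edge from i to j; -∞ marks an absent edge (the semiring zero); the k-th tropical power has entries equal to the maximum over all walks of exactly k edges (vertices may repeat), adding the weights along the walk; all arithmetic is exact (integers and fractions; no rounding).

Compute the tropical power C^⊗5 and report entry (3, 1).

C^⊗2:
  [4, -6, -24, -∞]
  [11, 1, -10, -30]
  [5, -4, 12, -8]
  [-13, -22, -6, -16]
C^⊗3:
  [6, -4, -18, -38]
  [13, 3, -4, -24]
  [11, 2, 18, -2]
  [-7, -16, 0, -20]
C^⊗4:
  [8, -2, -12, -32]
  [15, 5, 2, -18]
  [17, 8, 24, 4]
  [-1, -10, 6, -14]
C^⊗5:
  [10, 0, -6, -26]
  [17, 7, 8, -12]
  [23, 14, 30, 10]
  [5, -4, 12, -8]
Key observation: the optimum is the walk 3->2->2->2->2->1, with weight (-12) + 6 + 6 + 6 + (-10) = -4.
Optimal value attained by: walk 3->2->2->2->2->1.
Answer: (C^⊗5)[3][1] = -4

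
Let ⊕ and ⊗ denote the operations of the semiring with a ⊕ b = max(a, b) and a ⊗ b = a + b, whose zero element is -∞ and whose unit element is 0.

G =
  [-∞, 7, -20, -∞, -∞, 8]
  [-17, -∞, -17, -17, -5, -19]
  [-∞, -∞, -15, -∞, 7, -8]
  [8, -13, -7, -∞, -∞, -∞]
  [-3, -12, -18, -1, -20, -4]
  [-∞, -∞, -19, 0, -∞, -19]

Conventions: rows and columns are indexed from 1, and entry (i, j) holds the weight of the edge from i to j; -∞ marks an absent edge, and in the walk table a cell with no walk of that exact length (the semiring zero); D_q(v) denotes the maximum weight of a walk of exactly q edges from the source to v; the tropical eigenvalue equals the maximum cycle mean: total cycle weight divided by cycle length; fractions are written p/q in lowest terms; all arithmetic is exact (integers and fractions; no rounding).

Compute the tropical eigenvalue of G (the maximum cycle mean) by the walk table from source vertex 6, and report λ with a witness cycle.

q=0: [-∞, -∞, -∞, -∞, -∞, 0]
q=1: [-∞, -∞, -19, 0, -∞, -19]
q=2: [8, -13, -7, -19, -12, -27]
q=3: [-11, 15, -12, -13, 0, 16]
q=4: [-2, -4, -2, 16, 10, -3]
q=5: [24, 5, 9, 9, 5, 6]
q=6: [17, 31, 4, 6, 16, 32]
Optimal cycle mean attained by: cycle 1->6->4->1, total 8 + 0 + 8, length 3.
Answer: λ = 16/3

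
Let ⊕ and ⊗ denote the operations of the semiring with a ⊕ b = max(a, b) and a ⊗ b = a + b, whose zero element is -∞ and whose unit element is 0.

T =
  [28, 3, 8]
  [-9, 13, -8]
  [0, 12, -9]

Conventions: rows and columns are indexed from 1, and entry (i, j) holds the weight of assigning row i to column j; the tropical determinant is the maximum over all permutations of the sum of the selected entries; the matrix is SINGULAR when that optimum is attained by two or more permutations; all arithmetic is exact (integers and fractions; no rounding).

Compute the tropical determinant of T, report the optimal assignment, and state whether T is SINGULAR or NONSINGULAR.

σ = (1, 2, 3): 28 + 13 + (-9) = 32
σ = (1, 3, 2): 28 + (-8) + 12 = 32
σ = (2, 1, 3): 3 + (-9) + (-9) = -15
σ = (2, 3, 1): 3 + (-8) + 0 = -5
σ = (3, 1, 2): 8 + (-9) + 12 = 11
σ = (3, 2, 1): 8 + 13 + 0 = 21
Optimal value attained by: σ = (1, 2, 3).
Answer: det⊕(T) = 32; verdict: SINGULAR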